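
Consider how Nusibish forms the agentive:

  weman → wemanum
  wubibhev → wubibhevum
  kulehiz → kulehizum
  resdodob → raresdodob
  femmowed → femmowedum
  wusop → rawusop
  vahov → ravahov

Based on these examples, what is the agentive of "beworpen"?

beworpenum

"beworpen" has last vowel 'e'. The stems whose last vowel is 'e' (wubibhev → wubibhevum, femmowed → femmowedum) add -um.
So beworpen → beworpenum.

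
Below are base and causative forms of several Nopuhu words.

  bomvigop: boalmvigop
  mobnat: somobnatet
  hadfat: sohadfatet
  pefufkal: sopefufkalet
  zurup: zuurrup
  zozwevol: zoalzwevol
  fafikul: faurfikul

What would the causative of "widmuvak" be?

fafikul and pefufkal both end in -l yet inflect differently (faurfikul, sopefufkalet), so the final letter is not what conditions the rule; the last vowel is.
"widmuvak" has last vowel 'a'. The stems whose last vowel is 'a' (mobnat → somobnatet, hadfat → sohadfatet, pefufkal → sopefufkalet) add so- … -et around the stem.
So widmuvak → sowidmuvaket.

sowidmuvaket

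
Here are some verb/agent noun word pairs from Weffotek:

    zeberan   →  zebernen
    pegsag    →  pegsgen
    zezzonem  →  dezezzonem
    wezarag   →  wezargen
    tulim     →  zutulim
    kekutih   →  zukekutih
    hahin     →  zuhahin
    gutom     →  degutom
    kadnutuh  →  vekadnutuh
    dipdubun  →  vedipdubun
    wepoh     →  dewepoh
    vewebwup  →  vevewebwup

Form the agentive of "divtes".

dedivtes

hahin and zeberan both end in -n yet inflect differently (zuhahin, zebernen), so the final letter is not what conditions the rule; the last vowel is.
"divtes" has last vowel 'e'. The one such stem in the data (zezzonem → dezezzonem) adds the prefix de-, so the same rule applies.
So divtes → dedivtes.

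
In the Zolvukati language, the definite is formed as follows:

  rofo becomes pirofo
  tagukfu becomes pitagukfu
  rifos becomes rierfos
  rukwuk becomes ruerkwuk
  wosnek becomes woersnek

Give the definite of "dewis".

deerwis

rofo and rifos both have last vowel 'o' yet inflect differently (pirofo, rierfos), so the last vowel is not what conditions the rule; whether the stem ends in a vowel or a consonant is.
"dewis" ends in a consonant. The stems ending in a consonant (rifos → rierfos, rukwuk → ruerkwuk, wosnek → woersnek) insert -er- after the first vowel.
The other pattern: stems ending in a vowel add the prefix pi-.
So dewis → deerwis.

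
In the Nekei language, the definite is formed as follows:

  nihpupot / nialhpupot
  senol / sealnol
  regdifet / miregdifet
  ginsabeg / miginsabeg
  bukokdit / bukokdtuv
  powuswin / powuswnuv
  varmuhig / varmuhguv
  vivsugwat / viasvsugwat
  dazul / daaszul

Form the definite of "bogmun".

boasgmun

nihpupot and regdifet both end in -t yet inflect differently (nialhpupot, miregdifet), so the final letter is not what conditions the rule; the last vowel is.
"bogmun" has last vowel 'u'. The one such stem in the data (dazul → daaszul) inserts -as- after the first vowel (as does vivsugwat), so the same rule applies.
The other patterns: stems whose last vowel is 'o' insert -al- after the first vowel; stems whose last vowel is 'e' add the prefix mi-; stems whose last vowel is 'i' delete the last vowel and add -uv.
So bogmun → boasgmun.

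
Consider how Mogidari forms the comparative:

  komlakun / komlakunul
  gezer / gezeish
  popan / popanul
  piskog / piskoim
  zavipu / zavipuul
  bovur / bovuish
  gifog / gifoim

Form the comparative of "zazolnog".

zazolnoim

"zazolnog" ends in -g. The stems ending in -g (piskog → piskoim, gifog → gifoim) drop the final letter and add -im.
So zazolnog → zazolnoim.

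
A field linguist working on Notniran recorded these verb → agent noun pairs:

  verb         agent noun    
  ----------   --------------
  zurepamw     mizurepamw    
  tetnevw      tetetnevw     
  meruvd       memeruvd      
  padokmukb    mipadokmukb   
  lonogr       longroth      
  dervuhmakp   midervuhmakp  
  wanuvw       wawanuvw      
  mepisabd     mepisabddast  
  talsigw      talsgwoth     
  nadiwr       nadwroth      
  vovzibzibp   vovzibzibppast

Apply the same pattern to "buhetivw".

"buhetivw" has second-to-last letter 'v'. The stems whose second-to-last letter is 'v' (wanuvw → wawanuvw, meruvd → memeruvd, tetnevw → tetetnevw) repeat the first consonant+vowel as a prefix.
So buhetivw → bubuhetivw.

bubuhetivw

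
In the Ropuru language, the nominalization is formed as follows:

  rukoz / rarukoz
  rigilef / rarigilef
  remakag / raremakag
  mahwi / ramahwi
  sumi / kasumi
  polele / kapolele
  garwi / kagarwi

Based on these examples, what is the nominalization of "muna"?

ramuna

mahwi and sumi both end in -i yet inflect differently (ramahwi, kasumi), so the final letter is not what conditions the rule; the first letter is.
"muna" begins with m-. The one such stem in the data (mahwi → ramahwi) adds the prefix ra-, so the same rule applies.
The other pattern: stems beginning with g-, p- or s- add the prefix ka-.
So muna → ramuna.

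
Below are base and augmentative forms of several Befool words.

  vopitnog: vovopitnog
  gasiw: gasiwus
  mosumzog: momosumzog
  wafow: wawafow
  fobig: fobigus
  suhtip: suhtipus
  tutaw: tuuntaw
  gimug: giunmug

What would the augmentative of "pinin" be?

pininus

fobig and mosumzog both end in -g yet inflect differently (fobigus, momosumzog), so the final letter is not what conditions the rule; the last vowel is.
"pinin" has last vowel 'i'. The stems whose last vowel is 'i' (fobig → fobigus, suhtip → suhtipus, gasiw → gasiwus) add -us.
So pinin → pininus.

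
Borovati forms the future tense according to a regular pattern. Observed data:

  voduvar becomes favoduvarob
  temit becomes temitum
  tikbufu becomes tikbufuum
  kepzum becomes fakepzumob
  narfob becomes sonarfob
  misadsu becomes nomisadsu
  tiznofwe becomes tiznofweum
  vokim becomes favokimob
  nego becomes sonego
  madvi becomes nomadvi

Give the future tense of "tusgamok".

tusgamokum

tikbufu and misadsu both end in -u yet inflect differently (tikbufuum, nomisadsu), so the final letter is not what conditions the rule; the first letter is.
"tusgamok" begins with t-. The stems beginning with t- (tikbufu → tikbufuum, temit → temitum, tiznofwe → tiznofweum) add -um.
So tusgamok → tusgamokum.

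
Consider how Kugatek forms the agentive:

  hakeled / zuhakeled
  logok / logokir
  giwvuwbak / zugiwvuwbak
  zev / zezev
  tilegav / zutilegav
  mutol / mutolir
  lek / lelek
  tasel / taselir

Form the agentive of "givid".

"givid" has 2 vowels. The stems with 2 vowels (mutol → mutolir, tasel → taselir, logok → logokir) add -ir.
So givid → gividir.

gividir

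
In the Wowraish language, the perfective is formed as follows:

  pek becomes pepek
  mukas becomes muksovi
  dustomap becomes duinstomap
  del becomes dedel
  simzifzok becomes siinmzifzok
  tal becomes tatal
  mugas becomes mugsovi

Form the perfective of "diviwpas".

"diviwpas" has 3 vowels. The stems with 3 vowels (simzifzok → siinmzifzok, dustomap → duinstomap) insert -in- after the first vowel.
So diviwpas → diinviwpas.

diinviwpas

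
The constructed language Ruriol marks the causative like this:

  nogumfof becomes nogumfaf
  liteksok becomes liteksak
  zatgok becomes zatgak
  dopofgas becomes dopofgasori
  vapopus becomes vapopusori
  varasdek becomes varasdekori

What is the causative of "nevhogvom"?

nevhogvam

liteksok and varasdek both end in -k yet inflect differently (liteksak, varasdekori), so the final letter is not what conditions the rule; the last vowel is.
"nevhogvom" has last vowel 'o'. The stems whose last vowel is 'o' (liteksok → liteksak, zatgok → zatgak, nogumfof → nogumfaf) change the last vowel to 'a'.
The other pattern: stems whose last vowel is 'a', 'e' or 'u' add -ori.
So nevhogvom → nevhogvam.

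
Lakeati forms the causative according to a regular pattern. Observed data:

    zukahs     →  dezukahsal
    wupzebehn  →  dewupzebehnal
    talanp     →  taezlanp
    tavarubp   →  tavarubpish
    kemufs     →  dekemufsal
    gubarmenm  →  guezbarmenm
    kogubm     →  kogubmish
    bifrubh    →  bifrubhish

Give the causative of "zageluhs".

"zageluhs" has second-to-last letter 'h'. The stems whose second-to-last letter is 'h' (wupzebehn → dewupzebehnal, zukahs → dezukahsal) add de- … -al around the stem.
So zageluhs → dezageluhsal.

dezageluhsal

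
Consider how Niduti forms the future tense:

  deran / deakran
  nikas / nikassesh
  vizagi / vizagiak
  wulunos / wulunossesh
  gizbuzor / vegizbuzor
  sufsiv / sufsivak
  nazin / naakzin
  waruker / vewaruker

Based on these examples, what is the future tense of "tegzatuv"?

nikas and deran both have last vowel 'a' yet inflect differently (nikassesh, deakran), so the last vowel is not what conditions the rule; the final letter is.
"tegzatuv" ends in -v. The one such stem in the data (sufsiv → sufsivak) adds -ak, so the same rule applies.
So tegzatuv → tegzatuvak.

tegzatuvak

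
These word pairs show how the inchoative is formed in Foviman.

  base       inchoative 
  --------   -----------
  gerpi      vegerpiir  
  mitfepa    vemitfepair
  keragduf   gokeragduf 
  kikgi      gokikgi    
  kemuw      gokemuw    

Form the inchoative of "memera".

"memera" begins with m-. The one such stem in the data (mitfepa → vemitfepair) adds ve- … -ir around the stem, so the same rule applies.
The other pattern: stems beginning with k- add the prefix go-.
So memera → vememerair.

vememerair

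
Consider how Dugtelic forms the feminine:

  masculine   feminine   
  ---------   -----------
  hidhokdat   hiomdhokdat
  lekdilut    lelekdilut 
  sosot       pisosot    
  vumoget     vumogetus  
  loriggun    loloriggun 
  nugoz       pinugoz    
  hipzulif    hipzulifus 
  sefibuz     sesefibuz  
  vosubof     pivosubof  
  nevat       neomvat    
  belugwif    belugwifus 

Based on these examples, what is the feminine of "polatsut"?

popolatsut

sefibuz and nugoz both end in -z yet inflect differently (sesefibuz, pinugoz), so the final letter is not what conditions the rule; the last vowel is.
"polatsut" has last vowel 'u'. The stems whose last vowel is 'u' (sefibuz → sesefibuz, loriggun → loloriggun, lekdilut → lelekdilut) repeat the first consonant+vowel as a prefix.
The other patterns: stems whose last vowel is 'o' add the prefix pi-; stems whose last vowel is 'a' insert -om- after the first vowel; stems whose last vowel is 'e' or 'i' add -us.
So polatsut → popolatsut.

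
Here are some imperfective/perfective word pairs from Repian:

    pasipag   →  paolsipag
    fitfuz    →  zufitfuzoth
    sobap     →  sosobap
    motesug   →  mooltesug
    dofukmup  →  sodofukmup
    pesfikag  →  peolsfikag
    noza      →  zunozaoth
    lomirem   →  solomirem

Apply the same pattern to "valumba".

noza and pesfikag both have last vowel 'a' yet inflect differently (zunozaoth, peolsfikag), so the last vowel is not what conditions the rule; the final letter is.
"valumba" ends in -a. The one such stem in the data (noza → zunozaoth) adds zu- … -oth around the stem, so the same rule applies.
The other patterns: stems ending in -g insert -ol- after the first vowel; stems ending in -m or -p add the prefix so-.
So valumba → zuvalumbaoth.

zuvalumbaoth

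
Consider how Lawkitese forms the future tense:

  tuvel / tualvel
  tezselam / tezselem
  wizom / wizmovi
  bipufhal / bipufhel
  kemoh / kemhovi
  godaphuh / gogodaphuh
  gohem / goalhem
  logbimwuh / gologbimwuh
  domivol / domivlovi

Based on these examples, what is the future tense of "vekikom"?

wizom and tezselam both end in -m yet inflect differently (wizmovi, tezselem), so the final letter is not what conditions the rule; the last vowel is.
"vekikom" has last vowel 'o'. The stems whose last vowel is 'o' (wizom → wizmovi, domivol → domivlovi, kemoh → kemhovi) delete the last vowel and add -ovi.
So vekikom → vekikmovi.

vekikmovi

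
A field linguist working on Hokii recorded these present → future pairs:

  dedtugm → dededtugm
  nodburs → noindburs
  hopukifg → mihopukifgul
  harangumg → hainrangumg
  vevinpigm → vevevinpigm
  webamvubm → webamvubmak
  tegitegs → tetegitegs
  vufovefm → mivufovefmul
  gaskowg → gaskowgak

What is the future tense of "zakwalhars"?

zainkwalhars

"zakwalhars" has second-to-last letter 'r'. The one such stem in the data (nodburs → noindburs) inserts -in- after the first vowel (as does harangumg), so the same rule applies.
So zakwalhars → zainkwalhars.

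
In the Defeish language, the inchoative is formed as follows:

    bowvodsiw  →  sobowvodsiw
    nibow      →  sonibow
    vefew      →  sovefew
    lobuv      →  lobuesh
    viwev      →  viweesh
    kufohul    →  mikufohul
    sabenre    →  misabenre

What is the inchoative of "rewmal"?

vefew and viwev both have last vowel 'e' yet inflect differently (sovefew, viweesh), so the last vowel is not what conditions the rule; the final letter is.
"rewmal" ends in -l. The one such stem in the data (kufohul → mikufohul) adds the prefix mi-, so the same rule applies.
So rewmal → mirewmal.

mirewmal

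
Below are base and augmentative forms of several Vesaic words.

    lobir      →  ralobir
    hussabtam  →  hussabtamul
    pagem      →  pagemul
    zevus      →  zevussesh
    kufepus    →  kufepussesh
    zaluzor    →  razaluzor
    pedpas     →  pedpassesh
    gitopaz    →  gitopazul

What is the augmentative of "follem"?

follemul

pedpas and hussabtam both have last vowel 'a' yet inflect differently (pedpassesh, hussabtamul), so the last vowel is not what conditions the rule; the final letter is.
"follem" ends in -m. The stems ending in -m (hussabtam → hussabtamul, pagem → pagemul) add -ul.
So follem → follemul.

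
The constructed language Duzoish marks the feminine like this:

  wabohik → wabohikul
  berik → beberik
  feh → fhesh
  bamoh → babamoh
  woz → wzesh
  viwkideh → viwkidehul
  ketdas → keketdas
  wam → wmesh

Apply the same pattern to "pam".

pmesh

feh and bamoh both end in -h yet inflect differently (fhesh, babamoh), so the final letter is not what conditions the rule; the number of vowels is.
"pam" has 1 vowel. The stems with 1 vowel (woz → wzesh, wam → wmesh, feh → fhesh) delete the last vowel and add -esh.
So pam → pmesh.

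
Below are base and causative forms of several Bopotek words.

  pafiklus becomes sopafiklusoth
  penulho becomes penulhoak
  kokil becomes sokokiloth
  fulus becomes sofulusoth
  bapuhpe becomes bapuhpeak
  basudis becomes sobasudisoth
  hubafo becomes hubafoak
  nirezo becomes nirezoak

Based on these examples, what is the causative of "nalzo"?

nalzoak

pafiklus and penulho both begin with p- yet inflect differently (sopafiklusoth, penulhoak), so the first letter is not what conditions the rule; whether the stem ends in a vowel or a consonant is.
"nalzo" ends in a vowel. The stems ending in a vowel (penulho → penulhoak, hubafo → hubafoak, bapuhpe → bapuhpeak) add -ak.
So nalzo → nalzoak.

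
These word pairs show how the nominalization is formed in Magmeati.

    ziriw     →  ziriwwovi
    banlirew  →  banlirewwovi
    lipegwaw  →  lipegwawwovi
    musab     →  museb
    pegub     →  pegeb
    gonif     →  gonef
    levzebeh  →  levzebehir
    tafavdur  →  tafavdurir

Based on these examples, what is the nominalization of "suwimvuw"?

lipegwaw and musab both have last vowel 'a' yet inflect differently (lipegwawwovi, museb), so the last vowel is not what conditions the rule; the final letter is.
"suwimvuw" ends in -w. The stems ending in -w (ziriw → ziriwwovi, banlirew → banlirewwovi, lipegwaw → lipegwawwovi) double the final consonant and add -ovi.
The other patterns: stems ending in -b or -f change the last vowel to 'e'; stems ending in -h or -r add -ir.
So suwimvuw → suwimvuwwovi.

suwimvuwwovi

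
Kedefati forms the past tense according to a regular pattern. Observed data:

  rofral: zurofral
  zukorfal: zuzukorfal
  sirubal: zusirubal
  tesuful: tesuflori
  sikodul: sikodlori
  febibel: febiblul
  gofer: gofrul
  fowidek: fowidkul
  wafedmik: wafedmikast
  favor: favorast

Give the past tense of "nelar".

rofral and tesuful both end in -l yet inflect differently (zurofral, tesuflori), so the final letter is not what conditions the rule; the last vowel is.
"nelar" has last vowel 'a'. The stems whose last vowel is 'a' (rofral → zurofral, zukorfal → zuzukorfal, sirubal → zusirubal) add the prefix zu-.
The other patterns: stems whose last vowel is 'u' delete the last vowel and add -ori; stems whose last vowel is 'e' delete the last vowel and add -ul; stems whose last vowel is 'i' or 'o' add -ast.
So nelar → zunelar.

zunelar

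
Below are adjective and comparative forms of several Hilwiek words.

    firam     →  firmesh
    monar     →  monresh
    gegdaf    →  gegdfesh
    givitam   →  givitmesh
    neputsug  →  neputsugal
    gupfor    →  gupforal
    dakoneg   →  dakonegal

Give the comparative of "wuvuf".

wuvufal

"wuvuf" has last vowel 'u'. The one such stem in the data (neputsug → neputsugal) adds -al, so the same rule applies.
The other pattern: stems whose last vowel is 'a' delete the last vowel and add -esh.
So wuvuf → wuvufal.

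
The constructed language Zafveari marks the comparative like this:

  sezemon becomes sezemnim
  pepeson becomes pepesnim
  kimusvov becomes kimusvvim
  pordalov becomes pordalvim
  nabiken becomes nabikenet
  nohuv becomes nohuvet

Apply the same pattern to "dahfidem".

sezemon and nabiken both end in -n yet inflect differently (sezemnim, nabikenet), so the final letter is not what conditions the rule; the last vowel is.
"dahfidem" has last vowel 'e'. The one such stem in the data (nabiken → nabikenet) adds -et, so the same rule applies.
The other pattern: stems whose last vowel is 'o' delete the last vowel and add -im.
So dahfidem → dahfidemet.

dahfidemet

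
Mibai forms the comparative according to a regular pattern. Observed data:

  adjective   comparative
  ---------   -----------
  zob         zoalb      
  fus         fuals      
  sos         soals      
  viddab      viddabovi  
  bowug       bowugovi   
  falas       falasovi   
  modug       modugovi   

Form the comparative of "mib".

zob and viddab both end in -b yet inflect differently (zoalb, viddabovi), so the final letter is not what conditions the rule; the number of vowels is.
"mib" has 1 vowel. The stems with 1 vowel (zob → zoalb, fus → fuals, sos → soals) insert -al- after the first vowel.
So mib → mialb.

mialb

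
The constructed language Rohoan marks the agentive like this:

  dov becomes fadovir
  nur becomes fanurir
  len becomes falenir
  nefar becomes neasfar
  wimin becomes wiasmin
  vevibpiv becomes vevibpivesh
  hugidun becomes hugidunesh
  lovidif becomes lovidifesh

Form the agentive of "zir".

"zir" has 1 vowel. The stems with 1 vowel (dov → fadovir, nur → fanurir, len → falenir) add fa- … -ir around the stem.
The other patterns: stems with 2 vowels insert -as- after the first vowel; stems with 3 vowels add -esh.
So zir → fazirir.

fazirir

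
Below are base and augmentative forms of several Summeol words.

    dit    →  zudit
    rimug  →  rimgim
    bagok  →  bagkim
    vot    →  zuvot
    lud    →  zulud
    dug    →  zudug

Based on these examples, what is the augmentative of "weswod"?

weswdim

dug and rimug both end in -g yet inflect differently (zudug, rimgim), so the final letter is not what conditions the rule; the number of vowels is.
"weswod" has 2 vowels. The stems with 2 vowels (rimug → rimgim, bagok → bagkim) delete the last vowel and add -im.
The other pattern: stems with 1 vowel add the prefix zu-.
So weswod → weswdim.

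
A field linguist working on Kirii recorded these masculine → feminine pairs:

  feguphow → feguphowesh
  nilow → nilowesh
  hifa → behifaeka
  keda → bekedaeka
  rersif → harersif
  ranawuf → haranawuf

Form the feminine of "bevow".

bevowesh

nilow and hifa both have 2 vowels yet inflect differently (nilowesh, behifaeka), so the number of vowels is not what conditions the rule; the final letter is.
"bevow" ends in -w. The stems ending in -w (feguphow → feguphowesh, nilow → nilowesh) add -esh.
The other patterns: stems ending in -a add be- … -eka around the stem; stems ending in -f add the prefix ha-.
So bevow → bevowesh.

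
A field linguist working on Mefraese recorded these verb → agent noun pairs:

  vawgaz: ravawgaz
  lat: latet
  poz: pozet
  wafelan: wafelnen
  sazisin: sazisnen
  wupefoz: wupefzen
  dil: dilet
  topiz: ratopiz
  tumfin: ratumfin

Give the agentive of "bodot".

poz and vawgaz both end in -z yet inflect differently (pozet, ravawgaz), so the final letter is not what conditions the rule; the number of vowels is.
"bodot" has 2 vowels. The stems with 2 vowels (vawgaz → ravawgaz, topiz → ratopiz, tumfin → ratumfin) add the prefix ra-.
The other patterns: stems with 1 vowel add -et; stems with 3 vowels delete the last vowel and add -en.
So bodot → rabodot.

rabodot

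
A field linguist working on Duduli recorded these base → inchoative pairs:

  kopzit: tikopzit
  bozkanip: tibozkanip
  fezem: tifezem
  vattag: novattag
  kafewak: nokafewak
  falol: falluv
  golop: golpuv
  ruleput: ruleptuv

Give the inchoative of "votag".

"votag" has last vowel 'a'. The stems whose last vowel is 'a' (vattag → novattag, kafewak → nokafewak) add the prefix no-.
The other patterns: stems whose last vowel is 'e' or 'i' add the prefix ti-; stems whose last vowel is 'o' or 'u' delete the last vowel and add -uv.
So votag → novotag.

novotag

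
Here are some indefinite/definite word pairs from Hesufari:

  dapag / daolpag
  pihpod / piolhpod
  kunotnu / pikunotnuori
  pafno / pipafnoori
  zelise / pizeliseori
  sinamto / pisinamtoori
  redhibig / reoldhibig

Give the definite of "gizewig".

pihpod and pafno both have last vowel 'o' yet inflect differently (piolhpod, pipafnoori), so the last vowel is not what conditions the rule; whether the stem ends in a vowel or a consonant is.
"gizewig" ends in a consonant. The stems ending in a consonant (dapag → daolpag, pihpod → piolhpod, redhibig → reoldhibig) insert -ol- after the first vowel.
The other pattern: stems ending in a vowel add pi- … -ori around the stem.
So gizewig → giolzewig.

giolzewig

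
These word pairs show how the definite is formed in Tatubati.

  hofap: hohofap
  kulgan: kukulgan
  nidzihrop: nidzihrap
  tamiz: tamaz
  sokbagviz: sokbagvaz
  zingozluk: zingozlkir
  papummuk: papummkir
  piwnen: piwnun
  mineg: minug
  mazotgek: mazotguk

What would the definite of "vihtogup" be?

"vihtogup" has last vowel 'u'. The stems whose last vowel is 'u' (zingozluk → zingozlkir, papummuk → papummkir) delete the last vowel and add -ir.
So vihtogup → vihtogpir.

vihtogpir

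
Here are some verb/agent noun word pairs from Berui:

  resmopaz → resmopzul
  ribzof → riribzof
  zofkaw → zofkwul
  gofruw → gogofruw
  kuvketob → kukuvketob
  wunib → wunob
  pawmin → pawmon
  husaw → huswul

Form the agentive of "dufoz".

husaw and gofruw both end in -w yet inflect differently (huswul, gogofruw), so the final letter is not what conditions the rule; the last vowel is.
"dufoz" has last vowel 'o'. The stems whose last vowel is 'o' (ribzof → riribzof, kuvketob → kukuvketob) repeat the first consonant+vowel as a prefix.
So dufoz → dudufoz.

dudufoz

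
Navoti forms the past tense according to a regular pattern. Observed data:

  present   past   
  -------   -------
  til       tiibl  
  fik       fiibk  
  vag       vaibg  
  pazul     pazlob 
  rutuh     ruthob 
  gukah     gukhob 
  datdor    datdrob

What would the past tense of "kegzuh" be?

pazul and til both end in -l yet inflect differently (pazlob, tiibl), so the final letter is not what conditions the rule; the number of vowels is.
"kegzuh" has 2 vowels. The stems with 2 vowels (rutuh → ruthob, pazul → pazlob, gukah → gukhob) delete the last vowel and add -ob.
The other pattern: stems with 1 vowel insert -ib- after the first vowel.
So kegzuh → kegzhob.

kegzhob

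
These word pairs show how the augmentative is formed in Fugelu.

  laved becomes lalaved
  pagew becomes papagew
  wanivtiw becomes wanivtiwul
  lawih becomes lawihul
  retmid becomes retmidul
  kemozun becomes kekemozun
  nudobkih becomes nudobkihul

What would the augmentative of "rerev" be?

rererev

"rerev" has last vowel 'e'. The stems whose last vowel is 'e' (laved → lalaved, pagew → papagew) repeat the first consonant+vowel as a prefix.
The other pattern: stems whose last vowel is 'i' add -ul.
So rerev → rererev.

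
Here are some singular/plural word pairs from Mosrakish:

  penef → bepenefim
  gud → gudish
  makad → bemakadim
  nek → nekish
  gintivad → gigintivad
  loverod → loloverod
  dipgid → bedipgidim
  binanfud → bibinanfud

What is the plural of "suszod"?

gud and makad both end in -d yet inflect differently (gudish, bemakadim), so the final letter is not what conditions the rule; the number of vowels is.
"suszod" has 2 vowels. The stems with 2 vowels (penef → bepenefim, makad → bemakadim, dipgid → bedipgidim) add be- … -im around the stem.
The other patterns: stems with 1 vowel add -ish; stems with 3 vowels repeat the first consonant+vowel as a prefix.
So suszod → besuszodim.

besuszodim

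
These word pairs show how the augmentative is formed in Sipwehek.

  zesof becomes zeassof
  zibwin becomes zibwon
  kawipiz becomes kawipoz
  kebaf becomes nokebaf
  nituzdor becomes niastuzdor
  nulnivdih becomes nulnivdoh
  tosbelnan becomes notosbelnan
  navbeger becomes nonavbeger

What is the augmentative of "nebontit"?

navbeger and nituzdor both end in -r yet inflect differently (nonavbeger, niastuzdor), so the final letter is not what conditions the rule; the last vowel is.
"nebontit" has last vowel 'i'. The stems whose last vowel is 'i' (zibwin → zibwon, kawipiz → kawipoz, nulnivdih → nulnivdoh) change the last vowel to 'o'.
The other patterns: stems whose last vowel is 'a' or 'e' add the prefix no-; stems whose last vowel is 'o' insert -as- after the first vowel.
So nebontit → nebontot.

nebontot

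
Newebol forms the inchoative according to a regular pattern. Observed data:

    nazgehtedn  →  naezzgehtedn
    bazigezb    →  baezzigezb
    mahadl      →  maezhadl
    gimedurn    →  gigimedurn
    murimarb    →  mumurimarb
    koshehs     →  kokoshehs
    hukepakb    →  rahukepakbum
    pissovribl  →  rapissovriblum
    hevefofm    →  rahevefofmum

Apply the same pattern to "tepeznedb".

teezpeznedb

"tepeznedb" has second-to-last letter 'd'. The stems whose second-to-last letter is 'd' (nazgehtedn → naezzgehtedn, mahadl → maezhadl) insert -ez- after the first vowel.
So tepeznedb → teezpeznedb.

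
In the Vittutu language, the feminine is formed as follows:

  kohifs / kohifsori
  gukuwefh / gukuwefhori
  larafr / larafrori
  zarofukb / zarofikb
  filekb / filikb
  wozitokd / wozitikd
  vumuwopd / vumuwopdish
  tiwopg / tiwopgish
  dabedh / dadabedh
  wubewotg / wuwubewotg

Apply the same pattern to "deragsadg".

wozitokd and vumuwopd both end in -d yet inflect differently (wozitikd, vumuwopdish), so the final letter is not what conditions the rule; the second-to-last letter is.
"deragsadg" has second-to-last letter 'd'. The one such stem in the data (dabedh → dadabedh) repeats the first consonant+vowel as a prefix (as does wubewotg), so the same rule applies.
So deragsadg → dederagsadg.

dederagsadg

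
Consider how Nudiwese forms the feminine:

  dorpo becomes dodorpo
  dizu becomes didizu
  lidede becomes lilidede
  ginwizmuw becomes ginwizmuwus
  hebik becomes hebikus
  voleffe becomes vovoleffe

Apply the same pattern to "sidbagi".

dizu and ginwizmuw both have last vowel 'u' yet inflect differently (didizu, ginwizmuwus), so the last vowel is not what conditions the rule; whether the stem ends in a vowel or a consonant is.
"sidbagi" ends in a vowel. The stems ending in a vowel (voleffe → vovoleffe, dorpo → dodorpo, lidede → lilidede) repeat the first consonant+vowel as a prefix.
So sidbagi → sisidbagi.

sisidbagi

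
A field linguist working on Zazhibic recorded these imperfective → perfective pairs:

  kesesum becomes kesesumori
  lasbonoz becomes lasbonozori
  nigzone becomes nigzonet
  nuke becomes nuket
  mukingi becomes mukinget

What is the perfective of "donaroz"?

donarozori

nigzone and kesesum both have 3 vowels yet inflect differently (nigzonet, kesesumori), so the number of vowels is not what conditions the rule; whether the stem ends in a vowel or a consonant is.
"donaroz" ends in a consonant. The stems ending in a consonant (kesesum → kesesumori, lasbonoz → lasbonozori) add -ori.
So donaroz → donarozori.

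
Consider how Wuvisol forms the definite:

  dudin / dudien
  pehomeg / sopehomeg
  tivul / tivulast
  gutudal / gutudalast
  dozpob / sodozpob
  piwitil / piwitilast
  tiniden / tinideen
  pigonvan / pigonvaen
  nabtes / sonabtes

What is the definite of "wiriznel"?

"wiriznel" ends in -l. The stems ending in -l (gutudal → gutudalast, piwitil → piwitilast, tivul → tivulast) add -ast.
The other patterns: stems ending in -n drop the final letter and add -en; stems ending in -b, -g or -s add the prefix so-.
So wiriznel → wiriznelast.

wiriznelast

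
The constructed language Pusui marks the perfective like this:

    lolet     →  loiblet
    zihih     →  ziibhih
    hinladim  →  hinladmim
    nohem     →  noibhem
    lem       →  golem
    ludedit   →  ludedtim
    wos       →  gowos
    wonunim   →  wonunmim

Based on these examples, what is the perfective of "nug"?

gonug

lem and nohem both end in -m yet inflect differently (golem, noibhem), so the final letter is not what conditions the rule; the number of vowels is.
"nug" has 1 vowel. The stems with 1 vowel (wos → gowos, lem → golem) add the prefix go-.
So nug → gonug.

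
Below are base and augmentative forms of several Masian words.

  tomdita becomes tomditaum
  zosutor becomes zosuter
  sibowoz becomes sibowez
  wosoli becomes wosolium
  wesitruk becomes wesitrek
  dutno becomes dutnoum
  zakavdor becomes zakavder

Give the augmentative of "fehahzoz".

fehahzez

dutno and sibowoz both have last vowel 'o' yet inflect differently (dutnoum, sibowez), so the last vowel is not what conditions the rule; whether the stem ends in a vowel or a consonant is.
"fehahzoz" ends in a consonant. The stems ending in a consonant (sibowoz → sibowez, zosutor → zosuter, wesitruk → wesitrek) change the last vowel to 'e'.
The other pattern: stems ending in a vowel add -um.
So fehahzoz → fehahzez.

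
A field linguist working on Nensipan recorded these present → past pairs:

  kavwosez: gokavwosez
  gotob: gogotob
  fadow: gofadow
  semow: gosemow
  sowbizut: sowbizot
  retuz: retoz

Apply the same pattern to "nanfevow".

gonanfevow

"nanfevow" has last vowel 'o'. The stems whose last vowel is 'o' (gotob → gogotob, fadow → gofadow, semow → gosemow) add the prefix go-.
So nanfevow → gonanfevow.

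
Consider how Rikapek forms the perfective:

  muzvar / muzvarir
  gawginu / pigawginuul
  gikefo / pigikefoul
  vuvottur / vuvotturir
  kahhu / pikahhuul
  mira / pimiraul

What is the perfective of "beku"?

pibekuul

"beku" ends in a vowel. The stems ending in a vowel (gawginu → pigawginuul, mira → pimiraul, gikefo → pigikefoul) add pi- … -ul around the stem.
The other pattern: stems ending in a consonant add -ir.
So beku → pibekuul.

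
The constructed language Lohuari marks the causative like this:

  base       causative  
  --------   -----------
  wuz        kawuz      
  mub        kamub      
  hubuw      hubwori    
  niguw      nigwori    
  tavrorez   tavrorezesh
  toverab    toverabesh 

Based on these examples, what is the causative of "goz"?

kagoz

wuz and tavrorez both end in -z yet inflect differently (kawuz, tavrorezesh), so the final letter is not what conditions the rule; the number of vowels is.
"goz" has 1 vowel. The stems with 1 vowel (wuz → kawuz, mub → kamub) add the prefix ka-.
So goz → kagoz.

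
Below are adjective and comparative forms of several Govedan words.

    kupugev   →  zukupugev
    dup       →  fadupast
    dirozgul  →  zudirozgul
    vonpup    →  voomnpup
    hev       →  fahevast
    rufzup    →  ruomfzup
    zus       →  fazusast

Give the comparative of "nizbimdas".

zunizbimdas

"nizbimdas" has 3 vowels. The stems with 3 vowels (kupugev → zukupugev, dirozgul → zudirozgul) add the prefix zu-.
So nizbimdas → zunizbimdas.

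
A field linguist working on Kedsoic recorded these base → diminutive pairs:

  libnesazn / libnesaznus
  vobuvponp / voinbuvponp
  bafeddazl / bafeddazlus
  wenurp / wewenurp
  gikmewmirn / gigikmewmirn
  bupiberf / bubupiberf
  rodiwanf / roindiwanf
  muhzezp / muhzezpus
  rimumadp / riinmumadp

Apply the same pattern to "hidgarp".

gikmewmirn and libnesazn both end in -n yet inflect differently (gigikmewmirn, libnesaznus), so the final letter is not what conditions the rule; the second-to-last letter is.
"hidgarp" has second-to-last letter 'r'. The stems whose second-to-last letter is 'r' (bupiberf → bubupiberf, gikmewmirn → gigikmewmirn, wenurp → wewenurp) repeat the first consonant+vowel as a prefix.
So hidgarp → hihidgarp.

hihidgarp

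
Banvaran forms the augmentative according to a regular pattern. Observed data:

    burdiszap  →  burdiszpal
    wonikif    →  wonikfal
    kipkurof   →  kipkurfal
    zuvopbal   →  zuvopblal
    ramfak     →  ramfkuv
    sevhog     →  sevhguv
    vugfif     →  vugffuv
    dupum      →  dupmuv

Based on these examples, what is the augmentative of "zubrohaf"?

zubrohfal

wonikif and vugfif both end in -f yet inflect differently (wonikfal, vugffuv), so the final letter is not what conditions the rule; the number of vowels is.
"zubrohaf" has 3 vowels. The stems with 3 vowels (burdiszap → burdiszpal, wonikif → wonikfal, kipkurof → kipkurfal) delete the last vowel and add -al.
The other pattern: stems with 2 vowels delete the last vowel and add -uv.
So zubrohaf → zubrohfal.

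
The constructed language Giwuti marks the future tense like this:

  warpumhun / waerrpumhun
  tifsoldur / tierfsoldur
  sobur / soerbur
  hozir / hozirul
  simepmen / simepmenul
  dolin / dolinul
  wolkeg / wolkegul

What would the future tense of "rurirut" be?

ruerrirut

"rurirut" has last vowel 'u'. The stems whose last vowel is 'u' (warpumhun → waerrpumhun, tifsoldur → tierfsoldur, sobur → soerbur) insert -er- after the first vowel.
So rurirut → ruerrirut.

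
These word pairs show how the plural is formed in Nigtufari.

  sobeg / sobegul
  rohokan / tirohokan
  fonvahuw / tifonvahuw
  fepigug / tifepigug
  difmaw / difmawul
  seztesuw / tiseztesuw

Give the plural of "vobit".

vobitul

difmaw and seztesuw both end in -w yet inflect differently (difmawul, tiseztesuw), so the final letter is not what conditions the rule; the number of vowels is.
"vobit" has 2 vowels. The stems with 2 vowels (difmaw → difmawul, sobeg → sobegul) add -ul.
The other pattern: stems with 3 vowels add the prefix ti-.
So vobit → vobitul.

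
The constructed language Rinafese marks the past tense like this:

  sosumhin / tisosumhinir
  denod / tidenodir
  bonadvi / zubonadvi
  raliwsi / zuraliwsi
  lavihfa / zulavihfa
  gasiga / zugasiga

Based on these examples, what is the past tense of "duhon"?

"duhon" ends in a consonant. The stems ending in a consonant (sosumhin → tisosumhinir, denod → tidenodir) add ti- … -ir around the stem.
The other pattern: stems ending in a vowel add the prefix zu-.
So duhon → tiduhonir.

tiduhonir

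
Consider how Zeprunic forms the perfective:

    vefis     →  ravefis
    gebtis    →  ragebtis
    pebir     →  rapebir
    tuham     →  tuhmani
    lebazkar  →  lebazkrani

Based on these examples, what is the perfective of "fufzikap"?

fufzikpani

"fufzikap" has last vowel 'a'. The stems whose last vowel is 'a' (lebazkar → lebazkrani, tuham → tuhmani) delete the last vowel and add -ani.
So fufzikap → fufzikpani.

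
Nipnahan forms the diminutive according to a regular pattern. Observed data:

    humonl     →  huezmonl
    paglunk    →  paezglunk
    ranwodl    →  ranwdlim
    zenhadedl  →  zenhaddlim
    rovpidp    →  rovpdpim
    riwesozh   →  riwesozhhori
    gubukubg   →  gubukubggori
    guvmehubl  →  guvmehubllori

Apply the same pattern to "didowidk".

humonl and ranwodl both end in -l yet inflect differently (huezmonl, ranwdlim), so the final letter is not what conditions the rule; the second-to-last letter is.
"didowidk" has second-to-last letter 'd'. The stems whose second-to-last letter is 'd' (ranwodl → ranwdlim, zenhadedl → zenhaddlim, rovpidp → rovpdpim) delete the last vowel and add -im.
So didowidk → didowdkim.

didowdkim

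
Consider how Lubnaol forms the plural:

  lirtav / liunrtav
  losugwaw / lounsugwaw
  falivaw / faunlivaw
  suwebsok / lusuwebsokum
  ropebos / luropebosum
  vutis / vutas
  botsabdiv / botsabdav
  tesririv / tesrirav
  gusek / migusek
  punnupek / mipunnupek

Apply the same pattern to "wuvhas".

ropebos and vutis both end in -s yet inflect differently (luropebosum, vutas), so the final letter is not what conditions the rule; the last vowel is.
"wuvhas" has last vowel 'a'. The stems whose last vowel is 'a' (lirtav → liunrtav, losugwaw → lounsugwaw, falivaw → faunlivaw) insert -un- after the first vowel.
The other patterns: stems whose last vowel is 'o' add lu- … -um around the stem; stems whose last vowel is 'i' change the last vowel to 'a'; stems whose last vowel is 'e' add the prefix mi-.
So wuvhas → wuunvhas.

wuunvhas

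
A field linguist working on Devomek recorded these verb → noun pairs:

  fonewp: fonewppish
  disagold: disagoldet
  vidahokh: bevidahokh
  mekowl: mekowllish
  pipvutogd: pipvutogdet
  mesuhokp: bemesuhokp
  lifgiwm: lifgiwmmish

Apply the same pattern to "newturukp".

"newturukp" has second-to-last letter 'k'. The stems whose second-to-last letter is 'k' (vidahokh → bevidahokh, mesuhokp → bemesuhokp) add the prefix be-.
The other patterns: stems whose second-to-last letter is 'w' double the final consonant and add -ish; stems whose second-to-last letter is 'g' or 'l' add -et.
So newturukp → benewturukp.

benewturukp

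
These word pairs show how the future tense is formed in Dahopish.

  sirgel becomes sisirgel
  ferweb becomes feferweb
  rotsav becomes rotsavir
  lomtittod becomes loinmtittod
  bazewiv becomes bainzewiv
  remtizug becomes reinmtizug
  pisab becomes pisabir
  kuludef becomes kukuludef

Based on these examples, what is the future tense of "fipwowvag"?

fipwowvagir

"fipwowvag" has last vowel 'a'. The stems whose last vowel is 'a' (pisab → pisabir, rotsav → rotsavir) add -ir.
So fipwowvag → fipwowvagir.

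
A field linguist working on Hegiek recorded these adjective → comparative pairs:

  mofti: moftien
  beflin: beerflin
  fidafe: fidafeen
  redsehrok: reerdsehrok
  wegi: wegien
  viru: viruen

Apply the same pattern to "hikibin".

hierkibin

beflin and mofti both have last vowel 'i' yet inflect differently (beerflin, moftien), so the last vowel is not what conditions the rule; whether the stem ends in a vowel or a consonant is.
"hikibin" ends in a consonant. The stems ending in a consonant (redsehrok → reerdsehrok, beflin → beerflin) insert -er- after the first vowel.
The other pattern: stems ending in a vowel add -en.
So hikibin → hierkibin.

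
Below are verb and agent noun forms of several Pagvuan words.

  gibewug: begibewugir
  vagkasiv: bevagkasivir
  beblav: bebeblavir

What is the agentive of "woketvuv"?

Every pair shown (gibewug → begibewugir, vagkasiv → bevagkasivir, beblav → bebeblavir) follows the same rule: add be- … -ir around the stem.
So woketvuv → bewoketvuvir.

bewoketvuvir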